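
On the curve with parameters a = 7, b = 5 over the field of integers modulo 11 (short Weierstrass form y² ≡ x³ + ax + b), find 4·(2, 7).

(9, 7)

Write G = (2, 7).
Repeated addition: build up to 4G.
2G: tangent at (2, 7): λ = (3·2² + 7)/(2·7) ≡ 8/3. 3⁻¹ ≡ 4 (mod 11), so λ ≡ 8·4 ≡ 10.
  x = λ² - 2 - 2 = 100 - 4 ≡ 8; y = λ·(2 - 8) - 7 ≡ 10. → (8, 10)
3G: (8, 10) + (2, 7). λ = (7 - 10)/(2 - 8) ≡ 8/5 mod 11. 5⁻¹ ≡ 9 (mod 11) since 5·9 = 45 ≡ 1, so λ ≡ 6.
  x = λ² - 8 - 2 = 36 - 10 ≡ 4; y = λ·(8 - 4) - 10 ≡ 3. → (4, 3)
4G: (4, 3) + (2, 7). λ = (7 - 3)/(2 - 4) ≡ 4/9 mod 11. 9⁻¹ ≡ 5 (mod 11) since 9·5 = 45 ≡ 1, so λ ≡ 9.
  x = λ² - 4 - 2 = 81 - 6 ≡ 9; y = λ·(4 - 9) - 3 ≡ 7. → (9, 7)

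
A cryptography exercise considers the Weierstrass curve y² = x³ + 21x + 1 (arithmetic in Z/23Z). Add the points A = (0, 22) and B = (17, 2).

(12, 7)

(0, 22) + (17, 2). λ = (2 - 22)/(17 - 0) ≡ 3/17 mod 23. 17⁻¹ ≡ 19 (mod 23), so λ ≡ 11.
  x = λ² - 0 - 17 = 121 - 17 ≡ 12; y = λ·(0 - 12) - 22 ≡ 7. → (12, 7)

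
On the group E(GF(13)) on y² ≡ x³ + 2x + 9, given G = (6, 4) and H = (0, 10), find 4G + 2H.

(6, 4)

First 4G:
Repeated addition: build up to 4G.
2G: tangent at (6, 4): λ = (3·6² + 2)/(2·4) ≡ 6/8. 8⁻¹ ≡ 5 (mod 13), so λ ≡ 6·5 ≡ 4.
  x = λ² - 6 - 6 = 16 - 12 ≡ 4; y = λ·(6 - 4) - 4 ≡ 4. → (4, 4)
3G: (4, 4) + (6, 4). λ = (4 - 4)/(6 - 4) ≡ 0/2 mod 13. 2⁻¹ ≡ 7 (mod 13), so λ ≡ 0.
  x = λ² - 4 - 6 = 0 - 10 ≡ 3; y = λ·(4 - 3) - 4 ≡ 9. → (3, 9)
4G: (3, 9) + (6, 4). λ = (4 - 9)/(6 - 3) ≡ 8/3 mod 13. 3⁻¹ ≡ 9 (mod 13), so λ ≡ 7.
  x = λ² - 3 - 6 = 49 - 9 ≡ 1; y = λ·(3 - 1) - 9 ≡ 5. → (1, 5)
4G = (1, 5).
Next 2H:
Repeated addition: build up to 2H.
2H: tangent at (0, 10): λ = (3·0² + 2)/(2·10) ≡ 2/7. 7⁻¹ ≡ 2 (mod 13), so λ ≡ 2·2 ≡ 4.
  x = λ² - 0 - 0 = 16 - 0 ≡ 3; y = λ·(0 - 3) - 10 ≡ 4. → (3, 4)
2H = (3, 4).
Finally 4G + 2H:
(1, 5) + (3, 4). λ = (4 - 5)/(3 - 1) ≡ 12/2 mod 13. 2⁻¹ ≡ 7 (mod 13) since 2·7 = 14 ≡ 1, so λ ≡ 6.
  x = λ² - 1 - 3 = 36 - 4 ≡ 6; y = λ·(1 - 6) - 5 ≡ 4. → (6, 4)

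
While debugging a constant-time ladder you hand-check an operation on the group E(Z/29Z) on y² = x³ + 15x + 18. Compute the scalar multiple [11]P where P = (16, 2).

Repeated addition: build up to 11P.
2P: tangent at (16, 2): λ = (3·16² + 15)/(2·2) ≡ 0/4. 4⁻¹ ≡ 22 (mod 29), so λ ≡ 0·22 ≡ 0.
  x = λ² - 16 - 16 = 0 - 32 ≡ 26; y = λ·(16 - 26) - 2 ≡ 27. → (26, 27)
3P: (26, 27) + (16, 2). λ = (2 - 27)/(16 - 26) ≡ 4/19 mod 29. 19⁻¹ ≡ 26 (mod 29) since 19·26 = 494 ≡ 1, so λ ≡ 17.
  x = λ² - 26 - 16 = 289 - 42 ≡ 15; y = λ·(26 - 15) - 27 ≡ 15. → (15, 15)
4P: (15, 15) + (16, 2). λ = (2 - 15)/(16 - 15) ≡ 16/1 mod 29. 1⁻¹ ≡ 1 (mod 29), so λ ≡ 16.
  x = λ² - 15 - 16 = 256 - 31 ≡ 22; y = λ·(15 - 22) - 15 ≡ 18. → (22, 18)
5P: (22, 18) + (16, 2). λ = (2 - 18)/(16 - 22) ≡ 13/23 mod 29. 23⁻¹ ≡ 24 (mod 29), so λ ≡ 22.
  x = λ² - 22 - 16 = 484 - 38 ≡ 11; y = λ·(22 - 11) - 18 ≡ 21. → (11, 21)
6P: (11, 21) + (16, 2). λ = (2 - 21)/(16 - 11) ≡ 10/5 mod 29. 5⁻¹ ≡ 6 (mod 29), so λ ≡ 2.
  x = λ² - 11 - 16 = 4 - 27 ≡ 6; y = λ·(11 - 6) - 21 ≡ 18. → (6, 18)
7P: (6, 18) + (16, 2). λ = (2 - 18)/(16 - 6) ≡ 13/10 mod 29. 10⁻¹ ≡ 3 (mod 29), so λ ≡ 10.
  x = λ² - 6 - 16 = 100 - 22 ≡ 20; y = λ·(6 - 20) - 18 ≡ 16. → (20, 16)
8P: (20, 16) + (16, 2). λ = (2 - 16)/(16 - 20) ≡ 15/25 mod 29. 25⁻¹ ≡ 7 (mod 29), so λ ≡ 18.
  x = λ² - 20 - 16 = 324 - 36 ≡ 27; y = λ·(20 - 27) - 16 ≡ 3. → (27, 3)
9P: (27, 3) + (16, 2). λ = (2 - 3)/(16 - 27) ≡ 28/18 mod 29. 18⁻¹ ≡ 21 (mod 29) since 18·21 = 378 ≡ 1, so λ ≡ 8.
  x = λ² - 27 - 16 = 64 - 43 ≡ 21; y = λ·(27 - 21) - 3 ≡ 16. → (21, 16)
10P: (21, 16) + (16, 2). λ = (2 - 16)/(16 - 21) ≡ 15/24 mod 29. 24⁻¹ ≡ 23 (mod 29), so λ ≡ 26.
  x = λ² - 21 - 16 = 676 - 37 ≡ 1; y = λ·(21 - 1) - 16 ≡ 11. → (1, 11)
11P: (1, 11) + (16, 2). λ = (2 - 11)/(16 - 1) ≡ 20/15 mod 29. 15⁻¹ ≡ 2 (mod 29), so λ ≡ 11.
  x = λ² - 1 - 16 = 121 - 17 ≡ 17; y = λ·(1 - 17) - 11 ≡ 16. → (17, 16)

(17, 16)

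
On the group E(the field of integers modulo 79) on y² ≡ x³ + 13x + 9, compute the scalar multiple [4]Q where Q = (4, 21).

(49, 43)

Double-and-add on 4 = (100)₂. Start with Q = (4, 21) for the leading 1-bit.
double: tangent at (4, 21): λ = (3·4² + 13)/(2·21) ≡ 61/42. 42⁻¹ ≡ 32 (mod 79), so λ ≡ 61·32 ≡ 56.
  x = λ² - 4 - 4 = 3136 - 8 ≡ 47; y = λ·(4 - 47) - 21 ≡ 20. → (47, 20)
double: tangent at (47, 20): λ = (3·47² + 13)/(2·20) ≡ 4/40. 40⁻¹ ≡ 2 (mod 79), so λ ≡ 4·2 ≡ 8.
  x = λ² - 47 - 47 = 64 - 94 ≡ 49; y = λ·(47 - 49) - 20 ≡ 43. → (49, 43)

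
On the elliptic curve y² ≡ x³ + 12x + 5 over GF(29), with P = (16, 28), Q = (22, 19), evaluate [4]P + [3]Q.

First 4P:
Double-and-add on 4 = (100)₂. Start with P = (16, 28) for the leading 1-bit.
double: tangent at (16, 28): λ = (3·16² + 12)/(2·28) ≡ 26/27. 27⁻¹ ≡ 14 (mod 29), so λ ≡ 26·14 ≡ 16.
  x = λ² - 16 - 16 = 256 - 32 ≡ 21; y = λ·(16 - 21) - 28 ≡ 8. → (21, 8)
double: tangent at (21, 8): λ = (3·21² + 12)/(2·8) ≡ 1/16. 16⁻¹ ≡ 20 (mod 29), so λ ≡ 1·20 ≡ 20.
  x = λ² - 21 - 21 = 400 - 42 ≡ 10; y = λ·(21 - 10) - 8 ≡ 9. → (10, 9)
4P = (10, 9).
Next 3Q:
Repeated addition: build up to 3Q.
2Q: tangent at (22, 19): λ = (3·22² + 12)/(2·19) ≡ 14/9. 9⁻¹ ≡ 13 (mod 29) since 9·13 = 117 ≡ 1, so λ ≡ 14·13 ≡ 8.
  x = λ² - 22 - 22 = 64 - 44 ≡ 20; y = λ·(22 - 20) - 19 ≡ 26. → (20, 26)
3Q: (20, 26) + (22, 19). λ = (19 - 26)/(22 - 20) ≡ 22/2 mod 29. 2⁻¹ ≡ 15 (mod 29), so λ ≡ 11.
  x = λ² - 20 - 22 = 121 - 42 ≡ 21; y = λ·(20 - 21) - 26 ≡ 21. → (21, 21)
3Q = (21, 21).
Finally 4P + 3Q:
(10, 9) + (21, 21). λ = (21 - 9)/(21 - 10) ≡ 12/11 mod 29. 11⁻¹ ≡ 8 (mod 29) since 11·8 = 88 ≡ 1, so λ ≡ 9.
  x = λ² - 10 - 21 = 81 - 31 ≡ 21; y = λ·(10 - 21) - 9 ≡ 8. → (21, 8)

(21, 8)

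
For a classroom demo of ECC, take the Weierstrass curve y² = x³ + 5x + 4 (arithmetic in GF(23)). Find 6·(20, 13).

Write Q = (20, 13).
Double-and-add on 6 = (110)₂. Start with Q = (20, 13) for the leading 1-bit.
double: tangent at (20, 13): λ = (3·20² + 5)/(2·13) ≡ 9/3. 3⁻¹ ≡ 8 (mod 23) since 3·8 = 24 ≡ 1, so λ ≡ 9·8 ≡ 3.
  x = λ² - 20 - 20 = 9 - 40 ≡ 15; y = λ·(20 - 15) - 13 ≡ 2. → (15, 2)
add Q: (15, 2) + (20, 13). λ = (13 - 2)/(20 - 15) ≡ 11/5 mod 23. 5⁻¹ ≡ 14 (mod 23), so λ ≡ 16.
  x = λ² - 15 - 20 = 256 - 35 ≡ 14; y = λ·(15 - 14) - 2 ≡ 14. → (14, 14)
double: tangent at (14, 14): λ = (3·14² + 5)/(2·14) ≡ 18/5. 5⁻¹ ≡ 14 (mod 23) since 5·14 = 70 ≡ 1, so λ ≡ 18·14 ≡ 22.
  x = λ² - 14 - 14 = 484 - 28 ≡ 19; y = λ·(14 - 19) - 14 ≡ 14. → (19, 14)

(19, 14)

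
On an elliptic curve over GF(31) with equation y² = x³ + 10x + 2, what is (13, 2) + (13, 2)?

tangent at (13, 2): λ = (3·13² + 10)/(2·2) ≡ 21/4. 4⁻¹ ≡ 8 (mod 31) since 4·8 = 32 ≡ 1, so λ ≡ 21·8 ≡ 13.
  x = λ² - 13 - 13 = 169 - 26 ≡ 19; y = λ·(13 - 19) - 2 ≡ 13. → (19, 13)

(19, 13)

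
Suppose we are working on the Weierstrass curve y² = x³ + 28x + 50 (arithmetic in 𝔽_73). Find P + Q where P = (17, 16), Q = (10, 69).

(5, 60)

(17, 16) + (10, 69). λ = (69 - 16)/(10 - 17) ≡ 53/66 mod 73. 66⁻¹ ≡ 52 (mod 73) since 66·52 = 3432 ≡ 1, so λ ≡ 55.
  x = λ² - 17 - 10 = 3025 - 27 ≡ 5; y = λ·(17 - 5) - 16 ≡ 60. → (5, 60)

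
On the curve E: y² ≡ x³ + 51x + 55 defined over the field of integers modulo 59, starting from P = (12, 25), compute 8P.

O

Repeated addition: build up to 8P.
2P: tangent at (12, 25): λ = (3·12² + 51)/(2·25) ≡ 11/50. 50⁻¹ ≡ 13 (mod 59), so λ ≡ 11·13 ≡ 25.
  x = λ² - 12 - 12 = 625 - 24 ≡ 11; y = λ·(12 - 11) - 25 ≡ 0. → (11, 0)
3P: (11, 0) + (12, 25). λ = (25 - 0)/(12 - 11) ≡ 25/1 mod 59. 1⁻¹ ≡ 1 (mod 59) since 1·1 = 1 ≡ 1, so λ ≡ 25.
  x = λ² - 11 - 12 = 625 - 23 ≡ 12; y = λ·(11 - 12) - 0 ≡ 34. → (12, 34)
4P: (12, 34) + (12, 25): same x and y₁ ≡ -y₂, so the sum is O.
5P: O + (12, 25) = (12, 25) (identity).
6P: tangent at (12, 25): λ = (3·12² + 51)/(2·25) ≡ 11/50. 50⁻¹ ≡ 13 (mod 59), so λ ≡ 11·13 ≡ 25.
  x = λ² - 12 - 12 = 625 - 24 ≡ 11; y = λ·(12 - 11) - 25 ≡ 0. → (11, 0)
7P: (11, 0) + (12, 25). λ = (25 - 0)/(12 - 11) ≡ 25/1 mod 59. 1⁻¹ ≡ 1 (mod 59), so λ ≡ 25.
  x = λ² - 11 - 12 = 625 - 23 ≡ 12; y = λ·(11 - 12) - 0 ≡ 34. → (12, 34)
8P: (12, 34) + (12, 25): same x and y₁ ≡ -y₂, so the sum is O.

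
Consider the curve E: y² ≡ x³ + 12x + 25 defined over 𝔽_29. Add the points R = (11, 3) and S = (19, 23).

(11, 3) + (19, 23). λ = (23 - 3)/(19 - 11) ≡ 20/8 mod 29. 8⁻¹ ≡ 11 (mod 29), so λ ≡ 17.
  x = λ² - 11 - 19 = 289 - 30 ≡ 27; y = λ·(11 - 27) - 3 ≡ 15. → (27, 15)

(27, 15)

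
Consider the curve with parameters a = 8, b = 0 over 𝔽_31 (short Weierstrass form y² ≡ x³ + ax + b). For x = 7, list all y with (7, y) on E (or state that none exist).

x³ + 8x + 0 = 399 ≡ 27 (mod 31).
27 is a non-residue mod 31; no y exists.

none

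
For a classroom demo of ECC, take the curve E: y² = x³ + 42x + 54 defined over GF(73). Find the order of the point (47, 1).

4

2P: tangent at (47, 1): λ = (3·47² + 42)/(2·1) ≡ 26/2. 2⁻¹ ≡ 37 (mod 73), so λ ≡ 26·37 ≡ 13.
  x = λ² - 47 - 47 = 169 - 94 ≡ 2; y = λ·(47 - 2) - 1 ≡ 0. → (2, 0)
3P: (2, 0) + (47, 1). λ = (1 - 0)/(47 - 2) ≡ 1/45 mod 73. 45⁻¹ ≡ 13 (mod 73) since 45·13 = 585 ≡ 1, so λ ≡ 13.
  x = λ² - 2 - 47 = 169 - 49 ≡ 47; y = λ·(2 - 47) - 0 ≡ 72. → (47, 72)
4P: (47, 72) + (47, 1): same x and y₁ ≡ -y₂, so the sum is O.
4P = O, so the order is 4.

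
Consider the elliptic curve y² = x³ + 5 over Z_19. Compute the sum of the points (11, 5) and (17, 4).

(0, 9)

(11, 5) + (17, 4). λ = (4 - 5)/(17 - 11) ≡ 18/6 mod 19. 6⁻¹ ≡ 16 (mod 19), so λ ≡ 3.
  x = λ² - 11 - 17 = 9 - 28 ≡ 0; y = λ·(11 - 0) - 5 ≡ 9. → (0, 9)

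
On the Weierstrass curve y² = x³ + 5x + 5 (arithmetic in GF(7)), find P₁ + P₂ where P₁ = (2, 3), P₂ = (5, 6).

(2, 3) + (5, 6). λ = (6 - 3)/(5 - 2) ≡ 3/3 mod 7. 3⁻¹ ≡ 5 (mod 7) since 3·5 = 15 ≡ 1, so λ ≡ 1.
  x = λ² - 2 - 5 = 1 - 7 ≡ 1; y = λ·(2 - 1) - 3 ≡ 5. → (1, 5)

(1, 5)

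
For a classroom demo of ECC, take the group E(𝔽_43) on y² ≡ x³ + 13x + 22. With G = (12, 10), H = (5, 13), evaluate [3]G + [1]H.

(5, 30)

First 3G:
Repeated addition: build up to 3G.
2G: tangent at (12, 10): λ = (3·12² + 13)/(2·10) ≡ 15/20. 20⁻¹ ≡ 28 (mod 43), so λ ≡ 15·28 ≡ 33.
  x = λ² - 12 - 12 = 1089 - 24 ≡ 33; y = λ·(12 - 33) - 10 ≡ 28. → (33, 28)
3G: (33, 28) + (12, 10). λ = (10 - 28)/(12 - 33) ≡ 25/22 mod 43. 22⁻¹ ≡ 2 (mod 43) since 22·2 = 44 ≡ 1, so λ ≡ 7.
  x = λ² - 33 - 12 = 49 - 45 ≡ 4; y = λ·(33 - 4) - 28 ≡ 3. → (4, 3)
3G = (4, 3).
Finally 3G + H:
(4, 3) + (5, 13). λ = (13 - 3)/(5 - 4) ≡ 10/1 mod 43. 1⁻¹ ≡ 1 (mod 43), so λ ≡ 10.
  x = λ² - 4 - 5 = 100 - 9 ≡ 5; y = λ·(4 - 5) - 3 ≡ 30. → (5, 30)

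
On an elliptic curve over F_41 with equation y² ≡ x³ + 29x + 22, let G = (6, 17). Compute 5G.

Double-and-add on 5 = (101)₂. Start with G = (6, 17) for the leading 1-bit.
double: tangent at (6, 17): λ = (3·6² + 29)/(2·17) ≡ 14/34. 34⁻¹ ≡ 35 (mod 41), so λ ≡ 14·35 ≡ 39.
  x = λ² - 6 - 6 = 1521 - 12 ≡ 33; y = λ·(6 - 33) - 17 ≡ 37. → (33, 37)
double: tangent at (33, 37): λ = (3·33² + 29)/(2·37) ≡ 16/33. 33⁻¹ ≡ 5 (mod 41) since 33·5 = 165 ≡ 1, so λ ≡ 16·5 ≡ 39.
  x = λ² - 33 - 33 = 1521 - 66 ≡ 20; y = λ·(33 - 20) - 37 ≡ 19. → (20, 19)
add G: (20, 19) + (6, 17). λ = (17 - 19)/(6 - 20) ≡ 39/27 mod 41. 27⁻¹ ≡ 38 (mod 41), so λ ≡ 6.
  x = λ² - 20 - 6 = 36 - 26 ≡ 10; y = λ·(20 - 10) - 19 ≡ 0. → (10, 0)

(10, 0)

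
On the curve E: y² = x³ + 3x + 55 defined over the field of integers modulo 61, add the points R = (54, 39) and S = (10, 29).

(6, 44)

(54, 39) + (10, 29). λ = (29 - 39)/(10 - 54) ≡ 51/17 mod 61. 17⁻¹ ≡ 18 (mod 61), so λ ≡ 3.
  x = λ² - 54 - 10 = 9 - 64 ≡ 6; y = λ·(54 - 6) - 39 ≡ 44. → (6, 44)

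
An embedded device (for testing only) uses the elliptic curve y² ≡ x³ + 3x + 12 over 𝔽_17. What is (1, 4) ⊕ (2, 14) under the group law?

(12, 5)

(1, 4) + (2, 14). λ = (14 - 4)/(2 - 1) ≡ 10/1 mod 17. 1⁻¹ ≡ 1 (mod 17) since 1·1 = 1 ≡ 1, so λ ≡ 10.
  x = λ² - 1 - 2 = 100 - 3 ≡ 12; y = λ·(1 - 12) - 4 ≡ 5. → (12, 5)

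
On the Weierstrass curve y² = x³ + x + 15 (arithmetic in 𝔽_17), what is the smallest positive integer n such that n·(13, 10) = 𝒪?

2P: tangent at (13, 10): λ = (3·13² + 1)/(2·10) ≡ 15/3. 3⁻¹ ≡ 6 (mod 17), so λ ≡ 15·6 ≡ 5.
  x = λ² - 13 - 13 = 25 - 26 ≡ 16; y = λ·(13 - 16) - 10 ≡ 9. → (16, 9)
3P: (16, 9) + (13, 10). λ = (10 - 9)/(13 - 16) ≡ 1/14 mod 17. 14⁻¹ ≡ 11 (mod 17) since 14·11 = 154 ≡ 1, so λ ≡ 11.
  x = λ² - 16 - 13 = 121 - 29 ≡ 7; y = λ·(16 - 7) - 9 ≡ 5. → (7, 5)
4P: (7, 5) + (13, 10). λ = (10 - 5)/(13 - 7) ≡ 5/6 mod 17. 6⁻¹ ≡ 3 (mod 17) since 6·3 = 18 ≡ 1, so λ ≡ 15.
  x = λ² - 7 - 13 = 225 - 20 ≡ 1; y = λ·(7 - 1) - 5 ≡ 0. → (1, 0)
5P: (1, 0) + (13, 10). λ = (10 - 0)/(13 - 1) ≡ 10/12 mod 17. 12⁻¹ ≡ 10 (mod 17) since 12·10 = 120 ≡ 1, so λ ≡ 15.
  x = λ² - 1 - 13 = 225 - 14 ≡ 7; y = λ·(1 - 7) - 0 ≡ 12. → (7, 12)
6P: (7, 12) + (13, 10). λ = (10 - 12)/(13 - 7) ≡ 15/6 mod 17. 6⁻¹ ≡ 3 (mod 17), so λ ≡ 11.
  x = λ² - 7 - 13 = 121 - 20 ≡ 16; y = λ·(7 - 16) - 12 ≡ 8. → (16, 8)
7P: (16, 8) + (13, 10). λ = (10 - 8)/(13 - 16) ≡ 2/14 mod 17. 14⁻¹ ≡ 11 (mod 17) since 14·11 = 154 ≡ 1, so λ ≡ 5.
  x = λ² - 16 - 13 = 25 - 29 ≡ 13; y = λ·(16 - 13) - 8 ≡ 7. → (13, 7)
8P: (13, 7) + (13, 10): same x and y₁ ≡ -y₂, so the sum is 𝒪.
8P = 𝒪, so the order is 8.

8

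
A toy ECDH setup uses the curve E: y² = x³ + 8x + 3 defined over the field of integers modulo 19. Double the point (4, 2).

(17, 6)

tangent at (4, 2): λ = (3·4² + 8)/(2·2) ≡ 18/4. 4⁻¹ ≡ 5 (mod 19) since 4·5 = 20 ≡ 1, so λ ≡ 18·5 ≡ 14.
  x = λ² - 4 - 4 = 196 - 8 ≡ 17; y = λ·(4 - 17) - 2 ≡ 6. → (17, 6)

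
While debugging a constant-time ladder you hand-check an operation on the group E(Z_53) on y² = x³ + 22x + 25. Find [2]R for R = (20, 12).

(42, 25)

tangent at (20, 12): λ = (3·20² + 22)/(2·12) ≡ 3/24. 24⁻¹ ≡ 42 (mod 53) since 24·42 = 1008 ≡ 1, so λ ≡ 3·42 ≡ 20.
  x = λ² - 20 - 20 = 400 - 40 ≡ 42; y = λ·(20 - 42) - 12 ≡ 25. → (42, 25)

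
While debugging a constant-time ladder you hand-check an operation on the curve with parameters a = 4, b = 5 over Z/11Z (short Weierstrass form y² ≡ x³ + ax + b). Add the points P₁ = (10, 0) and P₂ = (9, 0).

(10, 0) + (9, 0). λ = (0 - 0)/(9 - 10) ≡ 0/10 mod 11. 10⁻¹ ≡ 10 (mod 11), so λ ≡ 0.
  x = λ² - 10 - 9 = 0 - 19 ≡ 3; y = λ·(10 - 3) - 0 ≡ 0. → (3, 0)

(3, 0)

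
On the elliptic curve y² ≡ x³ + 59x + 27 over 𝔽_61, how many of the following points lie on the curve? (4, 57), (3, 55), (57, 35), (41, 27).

1

(4, 57): 57² ≡ 16, rhs ≡ 22 → off.
(3, 55): 55² ≡ 36, rhs ≡ 48 → off.
(57, 35): 35² ≡ 5, rhs ≡ 32 → off.
(41, 27): 27² ≡ 58, rhs ≡ 58 → on.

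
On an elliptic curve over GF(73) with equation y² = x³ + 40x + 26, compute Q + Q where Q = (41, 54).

tangent at (41, 54): λ = (3·41² + 40)/(2·54) ≡ 46/35. 35⁻¹ ≡ 48 (mod 73) since 35·48 = 1680 ≡ 1, so λ ≡ 46·48 ≡ 18.
  x = λ² - 41 - 41 = 324 - 82 ≡ 23; y = λ·(41 - 23) - 54 ≡ 51. → (23, 51)

(23, 51)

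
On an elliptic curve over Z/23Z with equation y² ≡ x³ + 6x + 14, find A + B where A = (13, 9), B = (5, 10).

(14, 17)

(13, 9) + (5, 10). λ = (10 - 9)/(5 - 13) ≡ 1/15 mod 23. 15⁻¹ ≡ 20 (mod 23) since 15·20 = 300 ≡ 1, so λ ≡ 20.
  x = λ² - 13 - 5 = 400 - 18 ≡ 14; y = λ·(13 - 14) - 9 ≡ 17. → (14, 17)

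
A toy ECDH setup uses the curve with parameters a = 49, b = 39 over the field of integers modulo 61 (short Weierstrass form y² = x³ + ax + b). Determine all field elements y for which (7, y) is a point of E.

none

x³ + 49x + 39 = 725 ≡ 54 (mod 61).
54 is a non-residue mod 61; no y exists.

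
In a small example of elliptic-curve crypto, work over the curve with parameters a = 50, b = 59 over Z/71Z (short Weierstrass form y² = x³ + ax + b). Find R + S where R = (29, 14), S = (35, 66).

(29, 14) + (35, 66). λ = (66 - 14)/(35 - 29) ≡ 52/6 mod 71. 6⁻¹ ≡ 12 (mod 71), so λ ≡ 56.
  x = λ² - 29 - 35 = 3136 - 64 ≡ 19; y = λ·(29 - 19) - 14 ≡ 49. → (19, 49)

(19, 49)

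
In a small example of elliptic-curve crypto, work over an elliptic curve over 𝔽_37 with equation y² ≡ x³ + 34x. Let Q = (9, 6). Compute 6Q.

O

Repeated addition: build up to 6Q.
2Q: tangent at (9, 6): λ = (3·9² + 34)/(2·6) ≡ 18/12. 12⁻¹ ≡ 34 (mod 37) since 12·34 = 408 ≡ 1, so λ ≡ 18·34 ≡ 20.
  x = λ² - 9 - 9 = 400 - 18 ≡ 12; y = λ·(9 - 12) - 6 ≡ 8. → (12, 8)
3Q: (12, 8) + (9, 6). λ = (6 - 8)/(9 - 12) ≡ 35/34 mod 37. 34⁻¹ ≡ 12 (mod 37), so λ ≡ 13.
  x = λ² - 12 - 9 = 169 - 21 ≡ 0; y = λ·(12 - 0) - 8 ≡ 0. → (0, 0)
4Q: (0, 0) + (9, 6). λ = (6 - 0)/(9 - 0) ≡ 6/9 mod 37. 9⁻¹ ≡ 33 (mod 37) since 9·33 = 297 ≡ 1, so λ ≡ 13.
  x = λ² - 0 - 9 = 169 - 9 ≡ 12; y = λ·(0 - 12) - 0 ≡ 29. → (12, 29)
5Q: (12, 29) + (9, 6). λ = (6 - 29)/(9 - 12) ≡ 14/34 mod 37. 34⁻¹ ≡ 12 (mod 37) since 34·12 = 408 ≡ 1, so λ ≡ 20.
  x = λ² - 12 - 9 = 400 - 21 ≡ 9; y = λ·(12 - 9) - 29 ≡ 31. → (9, 31)
6Q: (9, 31) + (9, 6): same x and y₁ ≡ -y₂, so the sum is 𝒪.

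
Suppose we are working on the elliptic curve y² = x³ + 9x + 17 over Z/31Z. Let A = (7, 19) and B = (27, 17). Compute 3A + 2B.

(27, 14)

First 3A:
Repeated addition: build up to 3A.
2A: tangent at (7, 19): λ = (3·7² + 9)/(2·19) ≡ 1/7. 7⁻¹ ≡ 9 (mod 31) since 7·9 = 63 ≡ 1, so λ ≡ 1·9 ≡ 9.
  x = λ² - 7 - 7 = 81 - 14 ≡ 5; y = λ·(7 - 5) - 19 ≡ 30. → (5, 30)
3A: (5, 30) + (7, 19). λ = (19 - 30)/(7 - 5) ≡ 20/2 mod 31. 2⁻¹ ≡ 16 (mod 31) since 2·16 = 32 ≡ 1, so λ ≡ 10.
  x = λ² - 5 - 7 = 100 - 12 ≡ 26; y = λ·(5 - 26) - 30 ≡ 8. → (26, 8)
3A = (26, 8).
Next 2B:
Repeated addition: build up to 2B.
2B: tangent at (27, 17): λ = (3·27² + 9)/(2·17) ≡ 26/3. 3⁻¹ ≡ 21 (mod 31) since 3·21 = 63 ≡ 1, so λ ≡ 26·21 ≡ 19.
  x = λ² - 27 - 27 = 361 - 54 ≡ 28; y = λ·(27 - 28) - 17 ≡ 26. → (28, 26)
2B = (28, 26).
Finally 3A + 2B:
(26, 8) + (28, 26). λ = (26 - 8)/(28 - 26) ≡ 18/2 mod 31. 2⁻¹ ≡ 16 (mod 31) since 2·16 = 32 ≡ 1, so λ ≡ 9.
  x = λ² - 26 - 28 = 81 - 54 ≡ 27; y = λ·(26 - 27) - 8 ≡ 14. → (27, 14)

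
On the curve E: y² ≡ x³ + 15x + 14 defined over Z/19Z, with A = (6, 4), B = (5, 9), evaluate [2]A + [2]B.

(8, 0)

First 2A:
Repeated addition: build up to 2A.
2A: tangent at (6, 4): λ = (3·6² + 15)/(2·4) ≡ 9/8. 8⁻¹ ≡ 12 (mod 19), so λ ≡ 9·12 ≡ 13.
  x = λ² - 6 - 6 = 169 - 12 ≡ 5; y = λ·(6 - 5) - 4 ≡ 9. → (5, 9)
2A = (5, 9).
Next 2B:
Repeated addition: build up to 2B.
2B: tangent at (5, 9): λ = (3·5² + 15)/(2·9) ≡ 14/18. 18⁻¹ ≡ 18 (mod 19) since 18·18 = 324 ≡ 1, so λ ≡ 14·18 ≡ 5.
  x = λ² - 5 - 5 = 25 - 10 ≡ 15; y = λ·(5 - 15) - 9 ≡ 17. → (15, 17)
2B = (15, 17).
Finally 2A + 2B:
(5, 9) + (15, 17). λ = (17 - 9)/(15 - 5) ≡ 8/10 mod 19. 10⁻¹ ≡ 2 (mod 19), so λ ≡ 16.
  x = λ² - 5 - 15 = 256 - 20 ≡ 8; y = λ·(5 - 8) - 9 ≡ 0. → (8, 0)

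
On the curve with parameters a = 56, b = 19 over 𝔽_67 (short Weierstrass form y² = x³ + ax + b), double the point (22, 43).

(52, 62)

tangent at (22, 43): λ = (3·22² + 56)/(2·43) ≡ 34/19. 19⁻¹ ≡ 60 (mod 67) since 19·60 = 1140 ≡ 1, so λ ≡ 34·60 ≡ 30.
  x = λ² - 22 - 22 = 900 - 44 ≡ 52; y = λ·(22 - 52) - 43 ≡ 62. → (52, 62)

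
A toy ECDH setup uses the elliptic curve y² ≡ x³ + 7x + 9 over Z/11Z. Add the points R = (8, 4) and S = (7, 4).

(8, 4) + (7, 4). λ = (4 - 4)/(7 - 8) ≡ 0/10 mod 11. 10⁻¹ ≡ 10 (mod 11) since 10·10 = 100 ≡ 1, so λ ≡ 0.
  x = λ² - 8 - 7 = 0 - 15 ≡ 7; y = λ·(8 - 7) - 4 ≡ 7. → (7, 7)

(7, 7)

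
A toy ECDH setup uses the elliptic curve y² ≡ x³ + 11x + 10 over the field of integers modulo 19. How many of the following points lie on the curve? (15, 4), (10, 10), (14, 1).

(15, 4): 4² ≡ 16, rhs ≡ 16 → on.
(10, 10): 10² ≡ 5, rhs ≡ 18 → off.
(14, 1): 1² ≡ 1, rhs ≡ 1 → on.

2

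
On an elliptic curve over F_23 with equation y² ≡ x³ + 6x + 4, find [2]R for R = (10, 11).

(6, 7)

tangent at (10, 11): λ = (3·10² + 6)/(2·11) ≡ 7/22. 22⁻¹ ≡ 22 (mod 23) since 22·22 = 484 ≡ 1, so λ ≡ 7·22 ≡ 16.
  x = λ² - 10 - 10 = 256 - 20 ≡ 6; y = λ·(10 - 6) - 11 ≡ 7. → (6, 7)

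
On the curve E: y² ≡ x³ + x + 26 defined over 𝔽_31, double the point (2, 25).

(6, 0)

tangent at (2, 25): λ = (3·2² + 1)/(2·25) ≡ 13/19. 19⁻¹ ≡ 18 (mod 31), so λ ≡ 13·18 ≡ 17.
  x = λ² - 2 - 2 = 289 - 4 ≡ 6; y = λ·(2 - 6) - 25 ≡ 0. → (6, 0)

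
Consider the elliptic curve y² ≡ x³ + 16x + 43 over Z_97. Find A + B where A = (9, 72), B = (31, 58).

(55, 19)

(9, 72) + (31, 58). λ = (58 - 72)/(31 - 9) ≡ 83/22 mod 97. 22⁻¹ ≡ 75 (mod 97) since 22·75 = 1650 ≡ 1, so λ ≡ 17.
  x = λ² - 9 - 31 = 289 - 40 ≡ 55; y = λ·(9 - 55) - 72 ≡ 19. → (55, 19)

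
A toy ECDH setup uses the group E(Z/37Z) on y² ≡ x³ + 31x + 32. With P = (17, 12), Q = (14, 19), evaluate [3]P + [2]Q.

(16, 31)

First 3P:
Repeated addition: build up to 3P.
2P: tangent at (17, 12): λ = (3·17² + 31)/(2·12) ≡ 10/24. 24⁻¹ ≡ 17 (mod 37), so λ ≡ 10·17 ≡ 22.
  x = λ² - 17 - 17 = 484 - 34 ≡ 6; y = λ·(17 - 6) - 12 ≡ 8. → (6, 8)
3P: (6, 8) + (17, 12). λ = (12 - 8)/(17 - 6) ≡ 4/11 mod 37. 11⁻¹ ≡ 27 (mod 37), so λ ≡ 34.
  x = λ² - 6 - 17 = 1156 - 23 ≡ 23; y = λ·(6 - 23) - 8 ≡ 6. → (23, 6)
3P = (23, 6).
Next 2Q:
Repeated addition: build up to 2Q.
2Q: tangent at (14, 19): λ = (3·14² + 31)/(2·19) ≡ 27/1. 1⁻¹ ≡ 1 (mod 37) since 1·1 = 1 ≡ 1, so λ ≡ 27·1 ≡ 27.
  x = λ² - 14 - 14 = 729 - 28 ≡ 35; y = λ·(14 - 35) - 19 ≡ 6. → (35, 6)
2Q = (35, 6).
Finally 3P + 2Q:
(23, 6) + (35, 6). λ = (6 - 6)/(35 - 23) ≡ 0/12 mod 37. 12⁻¹ ≡ 34 (mod 37), so λ ≡ 0.
  x = λ² - 23 - 35 = 0 - 58 ≡ 16; y = λ·(23 - 16) - 6 ≡ 31. → (16, 31)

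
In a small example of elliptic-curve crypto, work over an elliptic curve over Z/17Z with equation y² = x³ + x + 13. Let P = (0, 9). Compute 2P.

(1, 7)

tangent at (0, 9): λ = (3·0² + 1)/(2·9) ≡ 1/1. 1⁻¹ ≡ 1 (mod 17), so λ ≡ 1·1 ≡ 1.
  x = λ² - 0 - 0 = 1 - 0 ≡ 1; y = λ·(0 - 1) - 9 ≡ 7. → (1, 7)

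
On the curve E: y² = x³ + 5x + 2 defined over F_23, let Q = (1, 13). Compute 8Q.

Repeated addition: build up to 8Q.
2Q: tangent at (1, 13): λ = (3·1² + 5)/(2·13) ≡ 8/3. 3⁻¹ ≡ 8 (mod 23), so λ ≡ 8·8 ≡ 18.
  x = λ² - 1 - 1 = 324 - 2 ≡ 0; y = λ·(1 - 0) - 13 ≡ 5. → (0, 5)
3Q: (0, 5) + (1, 13). λ = (13 - 5)/(1 - 0) ≡ 8/1 mod 23. 1⁻¹ ≡ 1 (mod 23), so λ ≡ 8.
  x = λ² - 0 - 1 = 64 - 1 ≡ 17; y = λ·(0 - 17) - 5 ≡ 20. → (17, 20)
4Q: (17, 20) + (1, 13). λ = (13 - 20)/(1 - 17) ≡ 16/7 mod 23. 7⁻¹ ≡ 10 (mod 23) since 7·10 = 70 ≡ 1, so λ ≡ 22.
  x = λ² - 17 - 1 = 484 - 18 ≡ 6; y = λ·(17 - 6) - 20 ≡ 15. → (6, 15)
5Q: (6, 15) + (1, 13). λ = (13 - 15)/(1 - 6) ≡ 21/18 mod 23. 18⁻¹ ≡ 9 (mod 23) since 18·9 = 162 ≡ 1, so λ ≡ 5.
  x = λ² - 6 - 1 = 25 - 7 ≡ 18; y = λ·(6 - 18) - 15 ≡ 17. → (18, 17)
6Q: (18, 17) + (1, 13). λ = (13 - 17)/(1 - 18) ≡ 19/6 mod 23. 6⁻¹ ≡ 4 (mod 23) since 6·4 = 24 ≡ 1, so λ ≡ 7.
  x = λ² - 18 - 1 = 49 - 19 ≡ 7; y = λ·(18 - 7) - 17 ≡ 14. → (7, 14)
7Q: (7, 14) + (1, 13). λ = (13 - 14)/(1 - 7) ≡ 22/17 mod 23. 17⁻¹ ≡ 19 (mod 23) since 17·19 = 323 ≡ 1, so λ ≡ 4.
  x = λ² - 7 - 1 = 16 - 8 ≡ 8; y = λ·(7 - 8) - 14 ≡ 5. → (8, 5)
8Q: (8, 5) + (1, 13). λ = (13 - 5)/(1 - 8) ≡ 8/16 mod 23. 16⁻¹ ≡ 13 (mod 23) since 16·13 = 208 ≡ 1, so λ ≡ 12.
  x = λ² - 8 - 1 = 144 - 9 ≡ 20; y = λ·(8 - 20) - 5 ≡ 12. → (20, 12)

(20, 12)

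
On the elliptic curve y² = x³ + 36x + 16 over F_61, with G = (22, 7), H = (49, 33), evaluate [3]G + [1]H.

First 3G:
Repeated addition: build up to 3G.
2G: tangent at (22, 7): λ = (3·22² + 36)/(2·7) ≡ 24/14. 14⁻¹ ≡ 48 (mod 61), so λ ≡ 24·48 ≡ 54.
  x = λ² - 22 - 22 = 2916 - 44 ≡ 5; y = λ·(22 - 5) - 7 ≡ 57. → (5, 57)
3G: (5, 57) + (22, 7). λ = (7 - 57)/(22 - 5) ≡ 11/17 mod 61. 17⁻¹ ≡ 18 (mod 61) since 17·18 = 306 ≡ 1, so λ ≡ 15.
  x = λ² - 5 - 22 = 225 - 27 ≡ 15; y = λ·(5 - 15) - 57 ≡ 37. → (15, 37)
3G = (15, 37).
Finally 3G + H:
(15, 37) + (49, 33). λ = (33 - 37)/(49 - 15) ≡ 57/34 mod 61. 34⁻¹ ≡ 9 (mod 61), so λ ≡ 25.
  x = λ² - 15 - 49 = 625 - 64 ≡ 12; y = λ·(15 - 12) - 37 ≡ 38. → (12, 38)

(12, 38)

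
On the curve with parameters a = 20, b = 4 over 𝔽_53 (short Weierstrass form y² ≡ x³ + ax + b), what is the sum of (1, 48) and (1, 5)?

The two points share x = 1 and their y-coordinates satisfy 48 + 5 ≡ 0 (mod 53), so they are inverses. Their sum is 𝒪.

O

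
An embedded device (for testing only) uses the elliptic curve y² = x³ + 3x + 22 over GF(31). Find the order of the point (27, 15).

8

2P: tangent at (27, 15): λ = (3·27² + 3)/(2·15) ≡ 20/30. 30⁻¹ ≡ 30 (mod 31) since 30·30 = 900 ≡ 1, so λ ≡ 20·30 ≡ 11.
  x = λ² - 27 - 27 = 121 - 54 ≡ 5; y = λ·(27 - 5) - 15 ≡ 10. → (5, 10)
3P: (5, 10) + (27, 15). λ = (15 - 10)/(27 - 5) ≡ 5/22 mod 31. 22⁻¹ ≡ 24 (mod 31), so λ ≡ 27.
  x = λ² - 5 - 27 = 729 - 32 ≡ 15; y = λ·(5 - 15) - 10 ≡ 30. → (15, 30)
4P: (15, 30) + (27, 15). λ = (15 - 30)/(27 - 15) ≡ 16/12 mod 31. 12⁻¹ ≡ 13 (mod 31), so λ ≡ 22.
  x = λ² - 15 - 27 = 484 - 42 ≡ 8; y = λ·(15 - 8) - 30 ≡ 0. → (8, 0)
5P: (8, 0) + (27, 15). λ = (15 - 0)/(27 - 8) ≡ 15/19 mod 31. 19⁻¹ ≡ 18 (mod 31), so λ ≡ 22.
  x = λ² - 8 - 27 = 484 - 35 ≡ 15; y = λ·(8 - 15) - 0 ≡ 1. → (15, 1)
6P: (15, 1) + (27, 15). λ = (15 - 1)/(27 - 15) ≡ 14/12 mod 31. 12⁻¹ ≡ 13 (mod 31), so λ ≡ 27.
  x = λ² - 15 - 27 = 729 - 42 ≡ 5; y = λ·(15 - 5) - 1 ≡ 21. → (5, 21)
7P: (5, 21) + (27, 15). λ = (15 - 21)/(27 - 5) ≡ 25/22 mod 31. 22⁻¹ ≡ 24 (mod 31) since 22·24 = 528 ≡ 1, so λ ≡ 11.
  x = λ² - 5 - 27 = 121 - 32 ≡ 27; y = λ·(5 - 27) - 21 ≡ 16. → (27, 16)
8P: (27, 16) + (27, 15): same x and y₁ ≡ -y₂, so the sum is O.
8P = O, so the order is 8.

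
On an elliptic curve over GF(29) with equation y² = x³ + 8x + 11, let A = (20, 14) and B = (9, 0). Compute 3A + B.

(4, 7)

First 3A:
Repeated addition: build up to 3A.
2A: tangent at (20, 14): λ = (3·20² + 8)/(2·14) ≡ 19/28. 28⁻¹ ≡ 28 (mod 29), so λ ≡ 19·28 ≡ 10.
  x = λ² - 20 - 20 = 100 - 40 ≡ 2; y = λ·(20 - 2) - 14 ≡ 21. → (2, 21)
3A: (2, 21) + (20, 14). λ = (14 - 21)/(20 - 2) ≡ 22/18 mod 29. 18⁻¹ ≡ 21 (mod 29), so λ ≡ 27.
  x = λ² - 2 - 20 = 729 - 22 ≡ 11; y = λ·(2 - 11) - 21 ≡ 26. → (11, 26)
3A = (11, 26).
Finally 3A + B:
(11, 26) + (9, 0). λ = (0 - 26)/(9 - 11) ≡ 3/27 mod 29. 27⁻¹ ≡ 14 (mod 29), so λ ≡ 13.
  x = λ² - 11 - 9 = 169 - 20 ≡ 4; y = λ·(11 - 4) - 26 ≡ 7. → (4, 7)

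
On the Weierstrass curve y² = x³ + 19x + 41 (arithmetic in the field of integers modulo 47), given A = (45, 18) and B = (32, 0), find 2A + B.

(9, 46)

First 2A:
Repeated addition: build up to 2A.
2A: tangent at (45, 18): λ = (3·45² + 19)/(2·18) ≡ 31/36. 36⁻¹ ≡ 17 (mod 47) since 36·17 = 612 ≡ 1, so λ ≡ 31·17 ≡ 10.
  x = λ² - 45 - 45 = 100 - 90 ≡ 10; y = λ·(45 - 10) - 18 ≡ 3. → (10, 3)
2A = (10, 3).
Finally 2A + B:
(10, 3) + (32, 0). λ = (0 - 3)/(32 - 10) ≡ 44/22 mod 47. 22⁻¹ ≡ 15 (mod 47), so λ ≡ 2.
  x = λ² - 10 - 32 = 4 - 42 ≡ 9; y = λ·(10 - 9) - 3 ≡ 46. → (9, 46)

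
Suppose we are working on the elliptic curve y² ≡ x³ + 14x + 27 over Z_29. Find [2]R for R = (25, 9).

tangent at (25, 9): λ = (3·25² + 14)/(2·9) ≡ 4/18. 18⁻¹ ≡ 21 (mod 29) since 18·21 = 378 ≡ 1, so λ ≡ 4·21 ≡ 26.
  x = λ² - 25 - 25 = 676 - 50 ≡ 17; y = λ·(25 - 17) - 9 ≡ 25. → (17, 25)

(17, 25)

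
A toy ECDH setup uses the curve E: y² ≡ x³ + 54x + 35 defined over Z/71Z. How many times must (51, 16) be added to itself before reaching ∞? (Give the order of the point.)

10

2P: tangent at (51, 16): λ = (3·51² + 54)/(2·16) ≡ 47/32. 32⁻¹ ≡ 20 (mod 71), so λ ≡ 47·20 ≡ 17.
  x = λ² - 51 - 51 = 289 - 102 ≡ 45; y = λ·(51 - 45) - 16 ≡ 15. → (45, 15)
3P: (45, 15) + (51, 16). λ = (16 - 15)/(51 - 45) ≡ 1/6 mod 71. 6⁻¹ ≡ 12 (mod 71), so λ ≡ 12.
  x = λ² - 45 - 51 = 144 - 96 ≡ 48; y = λ·(45 - 48) - 15 ≡ 20. → (48, 20)
4P: (48, 20) + (51, 16). λ = (16 - 20)/(51 - 48) ≡ 67/3 mod 71. 3⁻¹ ≡ 24 (mod 71) since 3·24 = 72 ≡ 1, so λ ≡ 46.
  x = λ² - 48 - 51 = 2116 - 99 ≡ 29; y = λ·(48 - 29) - 20 ≡ 2. → (29, 2)
5P: (29, 2) + (51, 16). λ = (16 - 2)/(51 - 29) ≡ 14/22 mod 71. 22⁻¹ ≡ 42 (mod 71), so λ ≡ 20.
  x = λ² - 29 - 51 = 400 - 80 ≡ 36; y = λ·(29 - 36) - 2 ≡ 0. → (36, 0)
6P: (36, 0) + (51, 16). λ = (16 - 0)/(51 - 36) ≡ 16/15 mod 71. 15⁻¹ ≡ 19 (mod 71), so λ ≡ 20.
  x = λ² - 36 - 51 = 400 - 87 ≡ 29; y = λ·(36 - 29) - 0 ≡ 69. → (29, 69)
7P: (29, 69) + (51, 16). λ = (16 - 69)/(51 - 29) ≡ 18/22 mod 71. 22⁻¹ ≡ 42 (mod 71) since 22·42 = 924 ≡ 1, so λ ≡ 46.
  x = λ² - 29 - 51 = 2116 - 80 ≡ 48; y = λ·(29 - 48) - 69 ≡ 51. → (48, 51)
8P: (48, 51) + (51, 16). λ = (16 - 51)/(51 - 48) ≡ 36/3 mod 71. 3⁻¹ ≡ 24 (mod 71), so λ ≡ 12.
  x = λ² - 48 - 51 = 144 - 99 ≡ 45; y = λ·(48 - 45) - 51 ≡ 56. → (45, 56)
9P: (45, 56) + (51, 16). λ = (16 - 56)/(51 - 45) ≡ 31/6 mod 71. 6⁻¹ ≡ 12 (mod 71), so λ ≡ 17.
  x = λ² - 45 - 51 = 289 - 96 ≡ 51; y = λ·(45 - 51) - 56 ≡ 55. → (51, 55)
10P: (51, 55) + (51, 16): same x and y₁ ≡ -y₂, so the sum is ∞.
10P = ∞, so the order is 10.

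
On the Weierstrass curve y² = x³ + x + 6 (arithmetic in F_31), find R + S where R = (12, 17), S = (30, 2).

(25, 30)

(12, 17) + (30, 2). λ = (2 - 17)/(30 - 12) ≡ 16/18 mod 31. 18⁻¹ ≡ 19 (mod 31), so λ ≡ 25.
  x = λ² - 12 - 30 = 625 - 42 ≡ 25; y = λ·(12 - 25) - 17 ≡ 30. → (25, 30)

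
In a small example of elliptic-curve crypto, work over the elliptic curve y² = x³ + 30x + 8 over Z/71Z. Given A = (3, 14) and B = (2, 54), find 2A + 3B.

(67, 45)

First 2A:
Repeated addition: build up to 2A.
2A: tangent at (3, 14): λ = (3·3² + 30)/(2·14) ≡ 57/28. 28⁻¹ ≡ 33 (mod 71) since 28·33 = 924 ≡ 1, so λ ≡ 57·33 ≡ 35.
  x = λ² - 3 - 3 = 1225 - 6 ≡ 12; y = λ·(3 - 12) - 14 ≡ 26. → (12, 26)
2A = (12, 26).
Next 3B:
Repeated addition: build up to 3B.
2B: tangent at (2, 54): λ = (3·2² + 30)/(2·54) ≡ 42/37. 37⁻¹ ≡ 48 (mod 71), so λ ≡ 42·48 ≡ 28.
  x = λ² - 2 - 2 = 784 - 4 ≡ 70; y = λ·(2 - 70) - 54 ≡ 30. → (70, 30)
3B: (70, 30) + (2, 54). λ = (54 - 30)/(2 - 70) ≡ 24/3 mod 71. 3⁻¹ ≡ 24 (mod 71) since 3·24 = 72 ≡ 1, so λ ≡ 8.
  x = λ² - 70 - 2 = 64 - 72 ≡ 63; y = λ·(70 - 63) - 30 ≡ 26. → (63, 26)
3B = (63, 26).
Finally 2A + 3B:
(12, 26) + (63, 26). λ = (26 - 26)/(63 - 12) ≡ 0/51 mod 71. 51⁻¹ ≡ 39 (mod 71) since 51·39 = 1989 ≡ 1, so λ ≡ 0.
  x = λ² - 12 - 63 = 0 - 75 ≡ 67; y = λ·(12 - 67) - 26 ≡ 45. → (67, 45)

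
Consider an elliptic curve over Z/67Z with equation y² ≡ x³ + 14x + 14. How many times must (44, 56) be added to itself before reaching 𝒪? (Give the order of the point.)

8

2P: tangent at (44, 56): λ = (3·44² + 14)/(2·56) ≡ 60/45. 45⁻¹ ≡ 3 (mod 67), so λ ≡ 60·3 ≡ 46.
  x = λ² - 44 - 44 = 2116 - 88 ≡ 18; y = λ·(44 - 18) - 56 ≡ 1. → (18, 1)
3P: (18, 1) + (44, 56). λ = (56 - 1)/(44 - 18) ≡ 55/26 mod 67. 26⁻¹ ≡ 49 (mod 67) since 26·49 = 1274 ≡ 1, so λ ≡ 15.
  x = λ² - 18 - 44 = 225 - 62 ≡ 29; y = λ·(18 - 29) - 1 ≡ 35. → (29, 35)
4P: (29, 35) + (44, 56). λ = (56 - 35)/(44 - 29) ≡ 21/15 mod 67. 15⁻¹ ≡ 9 (mod 67), so λ ≡ 55.
  x = λ² - 29 - 44 = 3025 - 73 ≡ 4; y = λ·(29 - 4) - 35 ≡ 0. → (4, 0)
5P: (4, 0) + (44, 56). λ = (56 - 0)/(44 - 4) ≡ 56/40 mod 67. 40⁻¹ ≡ 62 (mod 67), so λ ≡ 55.
  x = λ² - 4 - 44 = 3025 - 48 ≡ 29; y = λ·(4 - 29) - 0 ≡ 32. → (29, 32)
6P: (29, 32) + (44, 56). λ = (56 - 32)/(44 - 29) ≡ 24/15 mod 67. 15⁻¹ ≡ 9 (mod 67), so λ ≡ 15.
  x = λ² - 29 - 44 = 225 - 73 ≡ 18; y = λ·(29 - 18) - 32 ≡ 66. → (18, 66)
7P: (18, 66) + (44, 56). λ = (56 - 66)/(44 - 18) ≡ 57/26 mod 67. 26⁻¹ ≡ 49 (mod 67), so λ ≡ 46.
  x = λ² - 18 - 44 = 2116 - 62 ≡ 44; y = λ·(18 - 44) - 66 ≡ 11. → (44, 11)
8P: (44, 11) + (44, 56): same x and y₁ ≡ -y₂, so the sum is 𝒪.
8P = 𝒪, so the order is 8.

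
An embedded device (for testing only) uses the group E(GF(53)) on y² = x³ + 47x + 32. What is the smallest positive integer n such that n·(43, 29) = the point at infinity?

12

2P: tangent at (43, 29): λ = (3·43² + 47)/(2·29) ≡ 29/5. 5⁻¹ ≡ 32 (mod 53), so λ ≡ 29·32 ≡ 27.
  x = λ² - 43 - 43 = 729 - 86 ≡ 7; y = λ·(43 - 7) - 29 ≡ 42. → (7, 42)
3P: (7, 42) + (43, 29). λ = (29 - 42)/(43 - 7) ≡ 40/36 mod 53. 36⁻¹ ≡ 28 (mod 53), so λ ≡ 7.
  x = λ² - 7 - 43 = 49 - 50 ≡ 52; y = λ·(7 - 52) - 42 ≡ 14. → (52, 14)
4P: (52, 14) + (43, 29). λ = (29 - 14)/(43 - 52) ≡ 15/44 mod 53. 44⁻¹ ≡ 47 (mod 53), so λ ≡ 16.
  x = λ² - 52 - 43 = 256 - 95 ≡ 2; y = λ·(52 - 2) - 14 ≡ 44. → (2, 44)
5P: (2, 44) + (43, 29). λ = (29 - 44)/(43 - 2) ≡ 38/41 mod 53. 41⁻¹ ≡ 22 (mod 53), so λ ≡ 41.
  x = λ² - 2 - 43 = 1681 - 45 ≡ 46; y = λ·(2 - 46) - 44 ≡ 7. → (46, 7)
6P: (46, 7) + (43, 29). λ = (29 - 7)/(43 - 46) ≡ 22/50 mod 53. 50⁻¹ ≡ 35 (mod 53) since 50·35 = 1750 ≡ 1, so λ ≡ 28.
  x = λ² - 46 - 43 = 784 - 89 ≡ 6; y = λ·(46 - 6) - 7 ≡ 0. → (6, 0)
7P: (6, 0) + (43, 29). λ = (29 - 0)/(43 - 6) ≡ 29/37 mod 53. 37⁻¹ ≡ 43 (mod 53) since 37·43 = 1591 ≡ 1, so λ ≡ 28.
  x = λ² - 6 - 43 = 784 - 49 ≡ 46; y = λ·(6 - 46) - 0 ≡ 46. → (46, 46)
8P: (46, 46) + (43, 29). λ = (29 - 46)/(43 - 46) ≡ 36/50 mod 53. 50⁻¹ ≡ 35 (mod 53), so λ ≡ 41.
  x = λ² - 46 - 43 = 1681 - 89 ≡ 2; y = λ·(46 - 2) - 46 ≡ 9. → (2, 9)
9P: (2, 9) + (43, 29). λ = (29 - 9)/(43 - 2) ≡ 20/41 mod 53. 41⁻¹ ≡ 22 (mod 53), so λ ≡ 16.
  x = λ² - 2 - 43 = 256 - 45 ≡ 52; y = λ·(2 - 52) - 9 ≡ 39. → (52, 39)
10P: (52, 39) + (43, 29). λ = (29 - 39)/(43 - 52) ≡ 43/44 mod 53. 44⁻¹ ≡ 47 (mod 53), so λ ≡ 7.
  x = λ² - 52 - 43 = 49 - 95 ≡ 7; y = λ·(52 - 7) - 39 ≡ 11. → (7, 11)
11P: (7, 11) + (43, 29). λ = (29 - 11)/(43 - 7) ≡ 18/36 mod 53. 36⁻¹ ≡ 28 (mod 53), so λ ≡ 27.
  x = λ² - 7 - 43 = 729 - 50 ≡ 43; y = λ·(7 - 43) - 11 ≡ 24. → (43, 24)
12P: (43, 24) + (43, 29): same x and y₁ ≡ -y₂, so the sum is the point at infinity.
12P = the point at infinity, so the order is 12.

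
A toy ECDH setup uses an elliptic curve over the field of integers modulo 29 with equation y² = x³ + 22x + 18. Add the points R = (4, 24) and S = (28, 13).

(4, 24) + (28, 13). λ = (13 - 24)/(28 - 4) ≡ 18/24 mod 29. 24⁻¹ ≡ 23 (mod 29), so λ ≡ 8.
  x = λ² - 4 - 28 = 64 - 32 ≡ 3; y = λ·(4 - 3) - 24 ≡ 13. → (3, 13)

(3, 13)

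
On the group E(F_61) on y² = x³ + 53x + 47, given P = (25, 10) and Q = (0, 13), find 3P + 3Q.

First 3P:
Repeated addition: build up to 3P.
2P: tangent at (25, 10): λ = (3·25² + 53)/(2·10) ≡ 37/20. 20⁻¹ ≡ 58 (mod 61), so λ ≡ 37·58 ≡ 11.
  x = λ² - 25 - 25 = 121 - 50 ≡ 10; y = λ·(25 - 10) - 10 ≡ 33. → (10, 33)
3P: (10, 33) + (25, 10). λ = (10 - 33)/(25 - 10) ≡ 38/15 mod 61. 15⁻¹ ≡ 57 (mod 61), so λ ≡ 31.
  x = λ² - 10 - 25 = 961 - 35 ≡ 11; y = λ·(10 - 11) - 33 ≡ 58. → (11, 58)
3P = (11, 58).
Next 3Q:
Repeated addition: build up to 3Q.
2Q: tangent at (0, 13): λ = (3·0² + 53)/(2·13) ≡ 53/26. 26⁻¹ ≡ 54 (mod 61) since 26·54 = 1404 ≡ 1, so λ ≡ 53·54 ≡ 56.
  x = λ² - 0 - 0 = 3136 - 0 ≡ 25; y = λ·(0 - 25) - 13 ≡ 51. → (25, 51)
3Q: (25, 51) + (0, 13). λ = (13 - 51)/(0 - 25) ≡ 23/36 mod 61. 36⁻¹ ≡ 39 (mod 61) since 36·39 = 1404 ≡ 1, so λ ≡ 43.
  x = λ² - 25 - 0 = 1849 - 25 ≡ 55; y = λ·(25 - 55) - 51 ≡ 1. → (55, 1)
3Q = (55, 1).
Finally 3P + 3Q:
(11, 58) + (55, 1). λ = (1 - 58)/(55 - 11) ≡ 4/44 mod 61. 44⁻¹ ≡ 43 (mod 61), so λ ≡ 50.
  x = λ² - 11 - 55 = 2500 - 66 ≡ 55; y = λ·(11 - 55) - 58 ≡ 60. → (55, 60)

(55, 60)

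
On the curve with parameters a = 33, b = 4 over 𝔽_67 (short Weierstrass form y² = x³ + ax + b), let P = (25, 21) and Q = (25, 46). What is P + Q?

O

The two points share x = 25 and their y-coordinates satisfy 21 + 46 ≡ 0 (mod 67), so they are inverses. Their sum is the point at infinity.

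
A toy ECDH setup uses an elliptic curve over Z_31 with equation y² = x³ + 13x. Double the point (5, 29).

tangent at (5, 29): λ = (3·5² + 13)/(2·29) ≡ 26/27. 27⁻¹ ≡ 23 (mod 31), so λ ≡ 26·23 ≡ 9.
  x = λ² - 5 - 5 = 81 - 10 ≡ 9; y = λ·(5 - 9) - 29 ≡ 28. → (9, 28)

(9, 28)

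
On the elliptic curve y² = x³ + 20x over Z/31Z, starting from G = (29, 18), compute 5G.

(23, 17)

Double-and-add on 5 = (101)₂. Start with G = (29, 18) for the leading 1-bit.
double: tangent at (29, 18): λ = (3·29² + 20)/(2·18) ≡ 1/5. 5⁻¹ ≡ 25 (mod 31) since 5·25 = 125 ≡ 1, so λ ≡ 1·25 ≡ 25.
  x = λ² - 29 - 29 = 625 - 58 ≡ 9; y = λ·(29 - 9) - 18 ≡ 17. → (9, 17)
double: tangent at (9, 17): λ = (3·9² + 20)/(2·17) ≡ 15/3. 3⁻¹ ≡ 21 (mod 31) since 3·21 = 63 ≡ 1, so λ ≡ 15·21 ≡ 5.
  x = λ² - 9 - 9 = 25 - 18 ≡ 7; y = λ·(9 - 7) - 17 ≡ 24. → (7, 24)
add G: (7, 24) + (29, 18). λ = (18 - 24)/(29 - 7) ≡ 25/22 mod 31. 22⁻¹ ≡ 24 (mod 31) since 22·24 = 528 ≡ 1, so λ ≡ 11.
  x = λ² - 7 - 29 = 121 - 36 ≡ 23; y = λ·(7 - 23) - 24 ≡ 17. → (23, 17)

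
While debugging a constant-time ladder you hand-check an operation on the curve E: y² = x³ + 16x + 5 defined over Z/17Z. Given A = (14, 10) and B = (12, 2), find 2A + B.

(15, 13)

First 2A:
Repeated addition: build up to 2A.
2A: tangent at (14, 10): λ = (3·14² + 16)/(2·10) ≡ 9/3. 3⁻¹ ≡ 6 (mod 17) since 3·6 = 18 ≡ 1, so λ ≡ 9·6 ≡ 3.
  x = λ² - 14 - 14 = 9 - 28 ≡ 15; y = λ·(14 - 15) - 10 ≡ 4. → (15, 4)
2A = (15, 4).
Finally 2A + B:
(15, 4) + (12, 2). λ = (2 - 4)/(12 - 15) ≡ 15/14 mod 17. 14⁻¹ ≡ 11 (mod 17), so λ ≡ 12.
  x = λ² - 15 - 12 = 144 - 27 ≡ 15; y = λ·(15 - 15) - 4 ≡ 13. → (15, 13)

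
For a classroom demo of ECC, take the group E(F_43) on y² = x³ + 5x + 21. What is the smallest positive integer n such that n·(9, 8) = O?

2P: tangent at (9, 8): λ = (3·9² + 5)/(2·8) ≡ 33/16. 16⁻¹ ≡ 35 (mod 43), so λ ≡ 33·35 ≡ 37.
  x = λ² - 9 - 9 = 1369 - 18 ≡ 18; y = λ·(9 - 18) - 8 ≡ 3. → (18, 3)
3P: (18, 3) + (9, 8). λ = (8 - 3)/(9 - 18) ≡ 5/34 mod 43. 34⁻¹ ≡ 19 (mod 43), so λ ≡ 9.
  x = λ² - 18 - 9 = 81 - 27 ≡ 11; y = λ·(18 - 11) - 3 ≡ 17. → (11, 17)
4P: (11, 17) + (9, 8). λ = (8 - 17)/(9 - 11) ≡ 34/41 mod 43. 41⁻¹ ≡ 21 (mod 43), so λ ≡ 26.
  x = λ² - 11 - 9 = 676 - 20 ≡ 11; y = λ·(11 - 11) - 17 ≡ 26. → (11, 26)
5P: (11, 26) + (9, 8). λ = (8 - 26)/(9 - 11) ≡ 25/41 mod 43. 41⁻¹ ≡ 21 (mod 43), so λ ≡ 9.
  x = λ² - 11 - 9 = 81 - 20 ≡ 18; y = λ·(11 - 18) - 26 ≡ 40. → (18, 40)
6P: (18, 40) + (9, 8). λ = (8 - 40)/(9 - 18) ≡ 11/34 mod 43. 34⁻¹ ≡ 19 (mod 43), so λ ≡ 37.
  x = λ² - 18 - 9 = 1369 - 27 ≡ 9; y = λ·(18 - 9) - 40 ≡ 35. → (9, 35)
7P: (9, 35) + (9, 8): same x and y₁ ≡ -y₂, so the sum is O.
7P = O, so the order is 7.

7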